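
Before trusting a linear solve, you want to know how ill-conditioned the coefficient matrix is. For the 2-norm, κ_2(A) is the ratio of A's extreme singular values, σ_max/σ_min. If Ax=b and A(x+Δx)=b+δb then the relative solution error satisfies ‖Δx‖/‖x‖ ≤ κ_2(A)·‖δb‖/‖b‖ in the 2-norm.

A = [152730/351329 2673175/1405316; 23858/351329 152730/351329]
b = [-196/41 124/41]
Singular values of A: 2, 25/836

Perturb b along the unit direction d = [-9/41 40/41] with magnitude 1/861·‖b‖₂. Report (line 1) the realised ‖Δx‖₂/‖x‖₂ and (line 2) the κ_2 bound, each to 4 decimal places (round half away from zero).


0.0016
0.0777

largest singular value 2, smallest 25/836
condition number: 2 ÷ (25/836) = 66.8800
worst-case relative error ≤ 66.8800 × 1/861 = 0.0777
solve Ax = b  →  x = [-130.9366 27.4107]
2-norm of b is 5.6569; of x, 133.7750
re-solving with b+δb shifts x by Δx of norm 0.2197
realised ‖Δx‖/‖x‖ = 0.0016
realised/bound (from unrounded values) ≈ 0.0211


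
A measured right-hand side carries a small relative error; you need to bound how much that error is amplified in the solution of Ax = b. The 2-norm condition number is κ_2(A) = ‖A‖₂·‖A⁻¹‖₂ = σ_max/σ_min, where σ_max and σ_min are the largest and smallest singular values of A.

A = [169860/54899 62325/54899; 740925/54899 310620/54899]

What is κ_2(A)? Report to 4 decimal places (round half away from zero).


AᵀA = [26441325/137917 11016000/137917; 11016000/137917 4592925/137917]; tr = 2387250/10609, det = 50625/10609
char-poly roots: 225 and 225/10609
σ_max=√225=15, σ_min=√(225/10609)=(15/103) → κ = 103.0000

103.0000


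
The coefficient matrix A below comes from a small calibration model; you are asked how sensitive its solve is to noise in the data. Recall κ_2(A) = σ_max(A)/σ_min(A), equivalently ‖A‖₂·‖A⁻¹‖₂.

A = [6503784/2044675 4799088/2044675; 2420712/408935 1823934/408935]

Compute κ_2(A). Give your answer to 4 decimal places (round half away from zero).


240.5500

AᵀA = [653271179904/14466075625 489940154928/14466075625; 489940154928/14466075625 367472756196/14466075625]; tr = 40829757444/578643025, det = 49787136/578643025
char-poly roots: 1764/25 and 28224/23145721
σ_max=√(1764/25)=(42/5), σ_min=√(28224/23145721)=(168/4811) → κ = 240.5500


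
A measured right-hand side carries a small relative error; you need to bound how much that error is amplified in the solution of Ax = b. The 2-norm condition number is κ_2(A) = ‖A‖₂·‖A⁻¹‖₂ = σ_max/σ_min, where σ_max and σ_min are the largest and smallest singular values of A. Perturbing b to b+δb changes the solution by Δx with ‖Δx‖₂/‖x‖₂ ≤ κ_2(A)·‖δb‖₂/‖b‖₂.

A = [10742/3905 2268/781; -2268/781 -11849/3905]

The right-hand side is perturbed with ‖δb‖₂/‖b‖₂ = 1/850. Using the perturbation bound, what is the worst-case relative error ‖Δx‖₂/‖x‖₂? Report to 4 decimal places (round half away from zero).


0.4594

form AᵀA = [243986164/15249025 51236388/3049805; 51236388/3049805 268994401/15249025] with trace 102596113/3049805 and determinant 2829124/381225625
eigenvalues of AᵀA: λ = (tr ± √(tr²−4·det))/2 = 841/25, 3364/15249025
σ_max=√(841/25)=(29/5), σ_min=√(3364/15249025)=(58/3905) → κ = 390.5000
κ_2(A)·‖δb‖/‖b‖ = 0.4594


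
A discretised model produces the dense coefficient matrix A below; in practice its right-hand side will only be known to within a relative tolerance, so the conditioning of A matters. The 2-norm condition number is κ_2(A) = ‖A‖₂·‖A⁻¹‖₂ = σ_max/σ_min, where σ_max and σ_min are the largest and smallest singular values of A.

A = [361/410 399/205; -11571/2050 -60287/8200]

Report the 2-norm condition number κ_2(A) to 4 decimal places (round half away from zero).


20.0000

form AᵀA = [40793/1250 432117/10000; 432117/10000 2313649/40000] with trace 144761/1600 and determinant 130321/6400
char-poly roots: 361/4 and 361/1600
σ_max=√(361/4)=(19/2), σ_min=√(361/1600)=(19/40) → κ = 20.0000


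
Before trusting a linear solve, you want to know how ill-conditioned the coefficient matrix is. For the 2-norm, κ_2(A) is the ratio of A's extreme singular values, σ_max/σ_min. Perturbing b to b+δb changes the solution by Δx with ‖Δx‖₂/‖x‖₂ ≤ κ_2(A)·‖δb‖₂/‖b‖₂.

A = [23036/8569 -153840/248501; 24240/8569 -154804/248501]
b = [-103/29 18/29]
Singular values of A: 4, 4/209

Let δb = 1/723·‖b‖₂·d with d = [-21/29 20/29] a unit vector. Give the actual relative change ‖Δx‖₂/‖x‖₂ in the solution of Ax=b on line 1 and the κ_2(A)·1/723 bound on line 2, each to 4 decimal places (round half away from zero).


0.0017
0.2891

σ_max = 4, σ_min = 4/209
condition number: 4 ÷ (4/209) = 209.0000
κ_2(A)·‖δb‖/‖b‖ = 0.2891
solve Ax = b  →  x = [33.9207 153.0366]
2-norm of b is 3.6056; of x, 156.7508
Δx = A⁻¹·δb where δb = 1/723·3.6056·d; ‖Δx‖ = 0.2606
realised ‖Δx‖/‖x‖ = 0.0017
so the bound overstates the realised error by a factor of ≈ 173.8994 (computed from the unrounded values)


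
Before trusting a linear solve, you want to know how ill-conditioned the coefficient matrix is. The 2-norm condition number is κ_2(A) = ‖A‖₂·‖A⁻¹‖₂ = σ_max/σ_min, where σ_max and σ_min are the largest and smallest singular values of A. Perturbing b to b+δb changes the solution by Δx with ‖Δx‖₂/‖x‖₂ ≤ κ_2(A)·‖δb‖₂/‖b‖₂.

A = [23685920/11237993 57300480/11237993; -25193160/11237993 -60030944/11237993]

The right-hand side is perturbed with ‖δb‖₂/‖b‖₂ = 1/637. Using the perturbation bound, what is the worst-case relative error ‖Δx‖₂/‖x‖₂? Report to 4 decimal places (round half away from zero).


0.5849

M = AᵀA = [1421781352000/150169425289 3412109111040/150169425289; 3412109111040/150169425289 8189131088896/150169425289]. tr(M)=56869304384/888576481, det(M)=26214400/888576481
char-poly roots: 64 and 409600/888576481
σ_max=√64=8, σ_min=√(409600/888576481)=(640/29809) → κ = 372.6125
perturbation bound = 372.6125·1/637 = 0.5849


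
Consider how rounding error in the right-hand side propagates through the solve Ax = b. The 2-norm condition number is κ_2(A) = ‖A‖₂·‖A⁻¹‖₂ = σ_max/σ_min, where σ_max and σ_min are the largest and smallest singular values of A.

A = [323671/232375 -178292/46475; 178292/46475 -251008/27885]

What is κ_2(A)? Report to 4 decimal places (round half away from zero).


51.5625

M = AᵀA = [5322271289/319515625 -7644626084/191709375; -7644626084/191709375 11013122704/115025625]. tr(M)=1912594729/17015625, det(M)=2019963136/425390625
λ_max, λ_min = (1912594729/17015625 ± √3652519247760823441/289531494140625)/2 = 2809/25, 719104/17015625
κ_2(A) = √(λ_max/λ_min) = √((2809/25) / (719104/17015625)) = 51.5625


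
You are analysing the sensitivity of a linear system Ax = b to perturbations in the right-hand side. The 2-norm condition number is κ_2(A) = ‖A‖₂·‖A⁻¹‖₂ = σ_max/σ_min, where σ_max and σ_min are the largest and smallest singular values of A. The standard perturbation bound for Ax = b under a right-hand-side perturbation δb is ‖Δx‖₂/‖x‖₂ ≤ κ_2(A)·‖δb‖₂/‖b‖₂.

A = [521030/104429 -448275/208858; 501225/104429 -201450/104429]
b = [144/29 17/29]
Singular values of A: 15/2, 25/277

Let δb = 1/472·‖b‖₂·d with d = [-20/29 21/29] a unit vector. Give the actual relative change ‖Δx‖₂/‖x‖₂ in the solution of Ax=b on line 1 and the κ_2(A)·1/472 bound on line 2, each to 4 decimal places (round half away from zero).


from the listed singular values, σ₁ = 15/2, σ_n = 25/277
κ = σ_max/σ_min = (15/2)/(25/277) = 83.1000
bound on ‖Δx‖/‖x‖: κ·ε = 83.1000·1/472 = 0.1761
solve Ax = b  →  x = [-12.2923 -30.8882]
‖b‖ = 5.0000, ‖x‖ = 33.2443
re-solving with b+δb shifts x by Δx of norm 0.1174
relative error = 0.0035
realised/bound (from unrounded values) ≈ 0.0201

0.0035
0.1761


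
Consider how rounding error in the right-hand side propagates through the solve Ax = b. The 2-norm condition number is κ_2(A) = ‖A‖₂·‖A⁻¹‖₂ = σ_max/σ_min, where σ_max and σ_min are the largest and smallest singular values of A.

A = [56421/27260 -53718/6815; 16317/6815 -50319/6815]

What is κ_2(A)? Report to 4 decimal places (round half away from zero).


form AᵀA = [1770093/176720 -750897/22090; -750897/22090 1288377/11045] with trace 4476825/35344 and determinant 455625/35344
char-poly roots: 2025/16 and 225/2209
so κ_2 = √((2025/16) / (225/2209)) = 35.2500

35.2500


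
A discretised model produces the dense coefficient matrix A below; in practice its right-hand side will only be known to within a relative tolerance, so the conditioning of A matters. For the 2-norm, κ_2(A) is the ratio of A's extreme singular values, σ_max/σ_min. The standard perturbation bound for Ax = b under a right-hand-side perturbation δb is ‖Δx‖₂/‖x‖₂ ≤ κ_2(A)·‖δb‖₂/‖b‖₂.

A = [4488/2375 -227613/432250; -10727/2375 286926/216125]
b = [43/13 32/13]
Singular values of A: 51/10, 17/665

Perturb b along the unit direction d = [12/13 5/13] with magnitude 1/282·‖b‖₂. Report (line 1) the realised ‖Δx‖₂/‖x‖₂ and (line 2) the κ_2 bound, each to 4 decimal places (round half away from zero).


from the listed singular values, σ₁ = 51/10, σ_n = 17/665
condition number: (51/10) ÷ (17/665) = 199.5000
perturbation bound = 199.5000·1/282 = 0.7074
solve Ax = b  →  x = [43.6235 150.2667]
2-norm of b is 4.1231; of x, 156.4707
re-solving with b+δb shifts x by Δx of norm 0.5719
relative error = 0.0037
realised/bound (from unrounded values) ≈ 0.0052

0.0037
0.7074


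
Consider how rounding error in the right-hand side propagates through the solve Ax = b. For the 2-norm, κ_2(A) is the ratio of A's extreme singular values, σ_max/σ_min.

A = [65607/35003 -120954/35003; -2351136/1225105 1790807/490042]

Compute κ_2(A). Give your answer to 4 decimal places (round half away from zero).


149.1000

AᵀA = [12842546481/1784640025 -4814976846/356928005; -4814976846/356928005 7222882585/285542404]; tr = 802568341/24700900, det = 1172889/24700900
λ_max, λ_min = (802568341/24700900 ± √644000056319891881/610134460810000)/2 = 3249/100, 361/247009
so κ_2 = √((3249/100) / (361/247009)) = 149.1000


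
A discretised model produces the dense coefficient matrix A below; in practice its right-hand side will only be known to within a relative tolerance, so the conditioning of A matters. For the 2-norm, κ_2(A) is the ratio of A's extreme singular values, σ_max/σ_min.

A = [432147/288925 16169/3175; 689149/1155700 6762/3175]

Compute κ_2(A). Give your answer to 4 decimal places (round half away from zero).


222.2500

AᵀA = [4098157181/1580642000 250842807/28225750; 250842807/28225750 61432241/2016125]; tr = 418088273/12645136, det = 279841/12645136
λ_max, λ_min = (418088273/12645136 ± √174783649510109025/159899464458496)/2 = 529/16, 529/790321
σ_max=√(529/16)=(23/4), σ_min=√(529/790321)=(23/889) → κ = 222.2500


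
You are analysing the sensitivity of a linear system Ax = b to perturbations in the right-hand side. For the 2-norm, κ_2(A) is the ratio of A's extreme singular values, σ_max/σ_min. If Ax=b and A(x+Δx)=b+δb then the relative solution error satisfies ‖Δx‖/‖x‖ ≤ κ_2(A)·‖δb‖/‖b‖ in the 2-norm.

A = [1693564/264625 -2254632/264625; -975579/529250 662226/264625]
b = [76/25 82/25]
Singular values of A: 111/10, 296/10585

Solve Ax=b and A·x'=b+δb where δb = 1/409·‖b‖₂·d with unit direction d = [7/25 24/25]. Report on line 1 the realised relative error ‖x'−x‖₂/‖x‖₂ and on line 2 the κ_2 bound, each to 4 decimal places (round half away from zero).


0.0027
0.9705

σ_max = 111/10, σ_min = 296/10585
κ = σ_max/σ_min = (111/10)/(296/10585) = 396.9375
bound on ‖Δx‖/‖x‖: κ·ε = 396.9375·1/409 = 0.9705
solve Ax = b  →  x = [114.5405 85.6802]
‖b‖₂ = 4.4721 and ‖x‖₂ = 143.0407
re-solving with b+δb shifts x by Δx of norm 0.3910
dividing the unrounded norms, ‖Δx‖/‖x‖ = 0.0027
realised/bound (from unrounded values) ≈ 0.0028


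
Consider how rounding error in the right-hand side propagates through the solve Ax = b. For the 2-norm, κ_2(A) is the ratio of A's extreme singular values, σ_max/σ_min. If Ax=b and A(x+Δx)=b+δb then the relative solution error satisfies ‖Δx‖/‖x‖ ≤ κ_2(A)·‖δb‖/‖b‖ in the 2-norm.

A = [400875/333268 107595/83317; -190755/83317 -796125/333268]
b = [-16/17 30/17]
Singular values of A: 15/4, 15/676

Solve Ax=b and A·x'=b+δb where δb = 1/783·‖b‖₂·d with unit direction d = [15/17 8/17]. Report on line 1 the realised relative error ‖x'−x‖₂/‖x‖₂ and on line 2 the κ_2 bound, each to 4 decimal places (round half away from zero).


σ_max = 15/4, σ_min = 15/676
κ = σ_max/σ_min = (15/4)/(15/676) = 169.0000
κ_2(A)·‖δb‖/‖b‖ = 0.2158
solve Ax = b  →  x = [-0.3678 -0.3862]
‖b‖ = 2.0000, ‖x‖ = 0.5333
δb = ε·‖b‖·d = [0.0023 0.0012]; solving A·Δx = δb gives ‖Δx‖ = 0.1151
realised ‖Δx‖/‖x‖ = 0.2158
tightness: 0.2158 against a bound of 0.2158; the bound is attained (ratio 1)

0.2158
0.2158


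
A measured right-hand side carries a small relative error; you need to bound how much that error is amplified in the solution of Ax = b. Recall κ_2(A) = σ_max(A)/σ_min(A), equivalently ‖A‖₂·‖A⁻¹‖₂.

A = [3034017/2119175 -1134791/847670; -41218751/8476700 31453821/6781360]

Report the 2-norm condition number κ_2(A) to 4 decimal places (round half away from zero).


374.1440

M = AᵀA = [101863149269/3964383056 -388044805995/15857532224; -388044805995/15857532224 1478288130725/63430128896]. tr(M)=107175811001/2187245824, det(M)=37515625/2187245824
solving λ² − 107175811001/2187245824·λ + 37515625/2187245824 = 0 gives λ = 49, 765625/2187245824
so κ_2 = √(49 / (765625/2187245824)) = 374.1440


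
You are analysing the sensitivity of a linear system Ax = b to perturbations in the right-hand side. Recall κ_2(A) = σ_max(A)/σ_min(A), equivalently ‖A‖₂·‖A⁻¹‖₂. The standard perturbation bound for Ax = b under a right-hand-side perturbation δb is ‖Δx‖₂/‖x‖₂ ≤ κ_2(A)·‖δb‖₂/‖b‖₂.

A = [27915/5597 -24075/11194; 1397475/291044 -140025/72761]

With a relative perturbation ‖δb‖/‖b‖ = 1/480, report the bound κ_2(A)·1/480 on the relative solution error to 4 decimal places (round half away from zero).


0.1608

form AᵀA = [4827611025/100721296 -502777125/25180324; -502777125/25180324 209728125/25180324] with trace 33529725/595984 and determinant 1265625/2383936
eigenvalues of AᵀA: λ = (tr ± √(tr²−4·det))/2 = 225/4, 5625/595984
κ_2(A) = √(λ_max/λ_min) = √((225/4) / (5625/595984)) = 77.2000
perturbation bound = 77.2000·1/480 = 0.1608


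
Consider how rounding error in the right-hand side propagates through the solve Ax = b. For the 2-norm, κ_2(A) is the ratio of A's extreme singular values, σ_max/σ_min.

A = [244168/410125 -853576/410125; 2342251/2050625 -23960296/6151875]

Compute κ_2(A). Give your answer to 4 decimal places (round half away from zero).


M = AᵀA = [24140450009/14550390625 -248277588664/43651171875; -248277588664/43651171875 2553733500544/130953515625]. tr(M)=4433596081/209525625, det(M)=17909824/5238140625
λ_max, λ_min = (4433596081/209525625 ± √19656173798727800161/43900987531640625)/2 = 529/25, 33856/209525625
κ_2(A) = √(λ_max/λ_min) = √((529/25) / (33856/209525625)) = 361.8750

361.8750


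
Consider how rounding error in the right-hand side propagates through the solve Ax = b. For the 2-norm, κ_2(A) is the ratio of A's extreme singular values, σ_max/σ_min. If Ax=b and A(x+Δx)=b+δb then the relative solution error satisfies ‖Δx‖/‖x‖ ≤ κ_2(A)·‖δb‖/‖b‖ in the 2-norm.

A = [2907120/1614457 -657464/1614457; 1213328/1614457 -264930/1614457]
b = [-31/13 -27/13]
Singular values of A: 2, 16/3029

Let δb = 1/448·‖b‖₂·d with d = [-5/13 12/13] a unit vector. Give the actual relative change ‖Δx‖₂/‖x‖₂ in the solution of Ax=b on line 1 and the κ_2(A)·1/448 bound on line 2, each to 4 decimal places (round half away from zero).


σ_max = 2, σ_min = 16/3029
condition number: 2 ÷ (16/3029) = 378.6250
perturbation bound = 378.6250·1/448 = 0.8451
solve Ax = b  →  x = [-43.0198 -184.3659]
‖b‖ = 3.1623, ‖x‖ = 189.3184
with δb = [-0.0027 0.0065], A·Δx = δb → ‖Δx‖ = 1.3363
relative error = 0.0071
so the bound overstates the realised error by a factor of ≈ 119.7355 (computed from the unrounded values)

0.0071
0.8451


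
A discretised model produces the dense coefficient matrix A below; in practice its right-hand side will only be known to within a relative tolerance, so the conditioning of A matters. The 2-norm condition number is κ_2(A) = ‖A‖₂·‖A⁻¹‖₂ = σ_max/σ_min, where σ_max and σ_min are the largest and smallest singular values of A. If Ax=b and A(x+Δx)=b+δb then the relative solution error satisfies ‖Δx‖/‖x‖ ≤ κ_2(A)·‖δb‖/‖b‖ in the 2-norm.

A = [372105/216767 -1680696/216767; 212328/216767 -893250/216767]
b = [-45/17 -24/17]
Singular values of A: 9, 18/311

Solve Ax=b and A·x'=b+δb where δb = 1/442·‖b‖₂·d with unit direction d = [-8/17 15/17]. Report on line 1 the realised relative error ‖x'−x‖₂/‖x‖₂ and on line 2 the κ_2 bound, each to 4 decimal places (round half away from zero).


0.3518
0.3518

from the listed singular values, σ₁ = 9, σ_n = 18/311
κ_2(A) = 9 / (18/311) = 155.5000
perturbation bound = 155.5000·1/442 = 0.3518
solve Ax = b  →  x = [-0.0732 0.3252]
‖b‖ = 3.0000, ‖x‖ = 0.3333
δb = ε·‖b‖·d = [-0.0032 0.0060]; solving A·Δx = δb gives ‖Δx‖ = 0.1173
dividing the unrounded norms, ‖Δx‖/‖x‖ = 0.3518
tightness: 0.3518 against a bound of 0.3518; the bound is attained (ratio 1)


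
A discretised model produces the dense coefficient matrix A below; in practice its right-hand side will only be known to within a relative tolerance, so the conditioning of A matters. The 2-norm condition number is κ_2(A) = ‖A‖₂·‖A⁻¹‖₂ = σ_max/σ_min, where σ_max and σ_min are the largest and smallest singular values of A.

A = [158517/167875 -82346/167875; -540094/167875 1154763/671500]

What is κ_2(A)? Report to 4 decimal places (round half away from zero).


316.0000

AᵀA = [506926669/45091225 -21628593/3607298; -21628593/3607298 2307154249/721459600]; tr = 36048377/2496400, det = 130321/62410000
eigenvalues of AᵀA: λ = (tr ± √(tr²−4·det))/2 = 361/25, 361/2496400
κ = σ_max/σ_min = (19/5)/(19/1580) = 316.0000


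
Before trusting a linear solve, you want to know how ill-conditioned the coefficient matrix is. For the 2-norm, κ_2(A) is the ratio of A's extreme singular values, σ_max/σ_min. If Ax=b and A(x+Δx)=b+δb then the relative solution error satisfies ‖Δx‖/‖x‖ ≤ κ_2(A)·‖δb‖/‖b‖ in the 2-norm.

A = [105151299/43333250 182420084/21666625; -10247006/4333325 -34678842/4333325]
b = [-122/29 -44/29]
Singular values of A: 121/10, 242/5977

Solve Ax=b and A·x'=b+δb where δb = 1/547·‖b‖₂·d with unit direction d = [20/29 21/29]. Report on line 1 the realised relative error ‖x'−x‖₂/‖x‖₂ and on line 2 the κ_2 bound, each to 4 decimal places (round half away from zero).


σ_max = 121/10, σ_min = 242/5977
κ = σ_max/σ_min = (121/10)/(242/5977) = 298.8500
bound on ‖Δx‖/‖x‖: κ·ε = 298.8500·1/547 = 0.5463
solve Ax = b  →  x = [94.7954 -27.8208]
‖b‖₂ = 4.4721 and ‖x‖₂ = 98.7935
with δb = [0.0056 0.0059], A·Δx = δb → ‖Δx‖ = 0.2019
realised ‖Δx‖/‖x‖ = 0.0020
realised/bound (from unrounded values) ≈ 0.0037

0.0020
0.5463


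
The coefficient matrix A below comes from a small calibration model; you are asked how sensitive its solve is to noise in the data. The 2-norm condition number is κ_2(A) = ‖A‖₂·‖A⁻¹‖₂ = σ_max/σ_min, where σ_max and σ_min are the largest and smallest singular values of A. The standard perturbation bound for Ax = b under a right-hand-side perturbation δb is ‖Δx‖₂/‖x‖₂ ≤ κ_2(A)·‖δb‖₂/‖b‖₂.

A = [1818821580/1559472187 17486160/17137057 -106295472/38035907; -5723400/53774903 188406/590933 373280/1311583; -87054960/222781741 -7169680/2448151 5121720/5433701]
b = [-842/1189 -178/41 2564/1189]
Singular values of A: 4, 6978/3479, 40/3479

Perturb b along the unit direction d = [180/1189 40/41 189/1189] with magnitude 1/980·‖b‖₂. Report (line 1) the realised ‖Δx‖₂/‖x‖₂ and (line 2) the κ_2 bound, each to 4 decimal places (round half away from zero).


0.0012
0.3550

largest singular value 4, smallest 40/3479
condition number: 4 ÷ (40/3479) = 347.9000
bound on ‖Δx‖/‖x‖: κ·ε = 347.9000·1/980 = 0.3550
solve Ax = b  →  x = [-321.0132 -1.0669 -134.1083]
‖b‖₂ = 4.8990 and ‖x‖₂ = 347.9018
δb = ε·‖b‖·d = [0.0008 0.0049 0.0008]; solving A·Δx = δb gives ‖Δx‖ = 0.4348
relative error = 0.0012
tightness: 0.0012 against a bound of 0.3550 (unrounded ratio ≈ 0.0035)


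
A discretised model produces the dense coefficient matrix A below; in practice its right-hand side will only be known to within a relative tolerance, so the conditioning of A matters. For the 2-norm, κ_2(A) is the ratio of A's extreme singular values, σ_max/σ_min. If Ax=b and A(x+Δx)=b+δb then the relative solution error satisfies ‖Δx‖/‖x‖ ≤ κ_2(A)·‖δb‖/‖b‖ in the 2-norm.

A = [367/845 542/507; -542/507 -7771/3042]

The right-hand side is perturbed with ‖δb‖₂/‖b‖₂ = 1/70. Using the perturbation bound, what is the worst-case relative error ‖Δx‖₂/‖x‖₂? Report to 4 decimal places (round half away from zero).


M = AᵀA = [50629/38025 72899/22815; 72899/22815 419905/54756]. tr(M)=72901/8100, det(M)=1/900
eigenvalues of AᵀA: λ = (tr ± √(tr²−4·det))/2 = 9, 1/8100
κ_2(A) = √(λ_max/λ_min) = √(9 / (1/8100)) = 270.0000
bound on ‖Δx‖/‖x‖: κ·ε = 270.0000·1/70 = 3.8571

3.8571


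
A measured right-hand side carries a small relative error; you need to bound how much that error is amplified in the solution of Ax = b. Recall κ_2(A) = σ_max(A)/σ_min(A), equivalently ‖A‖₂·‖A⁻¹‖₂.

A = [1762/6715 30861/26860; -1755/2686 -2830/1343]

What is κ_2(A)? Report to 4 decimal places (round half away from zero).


AᵀA = [309409/624100 523719/312050; 523719/312050 14380489/2496400]; tr = 624725/99856, det = 15625/399424
eigenvalues of AᵀA: λ = (tr ± √(tr²−4·det))/2 = 25/4, 625/99856
so κ_2 = √((25/4) / (625/99856)) = 31.6000

31.6000


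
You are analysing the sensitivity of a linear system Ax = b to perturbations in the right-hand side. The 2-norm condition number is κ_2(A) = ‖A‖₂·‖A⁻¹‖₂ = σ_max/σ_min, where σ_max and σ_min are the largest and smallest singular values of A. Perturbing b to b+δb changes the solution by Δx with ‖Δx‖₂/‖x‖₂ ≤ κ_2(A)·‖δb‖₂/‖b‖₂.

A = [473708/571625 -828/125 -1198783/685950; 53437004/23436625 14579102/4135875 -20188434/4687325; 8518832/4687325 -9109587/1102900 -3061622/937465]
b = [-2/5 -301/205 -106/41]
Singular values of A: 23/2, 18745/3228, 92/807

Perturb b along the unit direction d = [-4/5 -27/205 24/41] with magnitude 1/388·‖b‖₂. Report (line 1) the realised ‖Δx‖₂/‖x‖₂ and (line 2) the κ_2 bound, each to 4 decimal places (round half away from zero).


largest singular value 23/2, smallest 92/807
κ_2(A) = (23/2) / (92/807) = 100.8750
bound on ‖Δx‖/‖x‖: κ·ε = 100.8750·1/388 = 0.2600
solve Ax = b  →  x = [-7.9183 0.0705 -3.7932]
‖b‖₂ = 3.0000 and ‖x‖₂ = 8.7802
Δx = A⁻¹·δb where δb = 1/388·3.0000·d; ‖Δx‖ = 0.0678
realised ‖Δx‖/‖x‖ = 0.0077
so the bound overstates the realised error by a factor of ≈ 33.6575 (computed from the unrounded values)

0.0077
0.2600


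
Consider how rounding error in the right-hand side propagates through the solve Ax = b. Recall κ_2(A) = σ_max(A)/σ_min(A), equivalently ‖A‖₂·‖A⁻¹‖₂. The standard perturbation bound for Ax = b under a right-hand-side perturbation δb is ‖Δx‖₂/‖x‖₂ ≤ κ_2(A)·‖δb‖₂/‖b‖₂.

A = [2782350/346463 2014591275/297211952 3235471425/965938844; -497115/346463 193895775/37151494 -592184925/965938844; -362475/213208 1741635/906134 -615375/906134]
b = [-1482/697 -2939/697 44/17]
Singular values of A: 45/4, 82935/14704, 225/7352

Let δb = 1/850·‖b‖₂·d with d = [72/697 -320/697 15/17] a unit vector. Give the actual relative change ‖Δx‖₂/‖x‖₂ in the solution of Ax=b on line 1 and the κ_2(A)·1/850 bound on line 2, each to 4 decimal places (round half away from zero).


σ_max = 45/4, σ_min = 225/7352
condition number: (45/4) ÷ (225/7352) = 367.6000
κ_2(A)·‖δb‖/‖b‖ = 0.4325
solve Ax = b  →  x = [-50.2226 -0.4407 120.6680]
2-norm of b is 5.3852; of x, 130.7030
δb = ε·‖b‖·d = [0.0007 -0.0029 0.0056]; solving A·Δx = δb gives ‖Δx‖ = 0.2070
realised ‖Δx‖/‖x‖ = 0.0016
so the bound overstates the realised error by a factor of ≈ 273.0480 (computed from the unrounded values)

0.0016
0.4325


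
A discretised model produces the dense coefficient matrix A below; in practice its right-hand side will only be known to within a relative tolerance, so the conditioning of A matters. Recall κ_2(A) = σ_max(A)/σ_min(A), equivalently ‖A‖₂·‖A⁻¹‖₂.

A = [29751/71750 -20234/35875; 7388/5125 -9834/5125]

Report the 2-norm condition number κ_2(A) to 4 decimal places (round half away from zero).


form AᵀA = [18533281/8236900 -6177627/2059225; -6177627/2059225 8236936/2059225] with trace 2059241/329476 and determinant 25/82369
λ_max, λ_min = (2059241/329476 ± √4240341705681/108554434576)/2 = 25/4, 4/82369
κ_2(A) = √(λ_max/λ_min) = √((25/4) / (4/82369)) = 358.7500

358.7500


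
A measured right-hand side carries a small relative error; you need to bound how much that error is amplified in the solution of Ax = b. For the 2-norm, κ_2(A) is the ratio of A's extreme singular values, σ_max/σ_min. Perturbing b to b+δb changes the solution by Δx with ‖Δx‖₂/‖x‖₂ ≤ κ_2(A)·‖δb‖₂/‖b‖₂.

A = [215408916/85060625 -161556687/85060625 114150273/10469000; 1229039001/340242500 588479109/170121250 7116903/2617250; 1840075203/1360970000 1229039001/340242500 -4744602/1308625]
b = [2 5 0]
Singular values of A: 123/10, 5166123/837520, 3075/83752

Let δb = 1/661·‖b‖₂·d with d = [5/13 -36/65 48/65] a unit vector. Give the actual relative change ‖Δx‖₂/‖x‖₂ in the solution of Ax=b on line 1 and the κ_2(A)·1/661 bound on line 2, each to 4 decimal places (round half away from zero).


largest singular value 123/10, smallest 3075/83752
condition number: (123/10) ÷ (3075/83752) = 335.0080
bound on ‖Δx‖/‖x‖: κ·ε = 335.0080·1/661 = 0.5068
solve Ax = b  →  x = [42.2789 -30.8986 -15.0183]
2-norm of b is 5.3852; of x, 54.4773
re-solving with b+δb shifts x by Δx of norm 0.2219
realised ‖Δx‖/‖x‖ = 0.0041
tightness: 0.0041 against a bound of 0.5068 (unrounded ratio ≈ 0.0080)

0.0041
0.5068


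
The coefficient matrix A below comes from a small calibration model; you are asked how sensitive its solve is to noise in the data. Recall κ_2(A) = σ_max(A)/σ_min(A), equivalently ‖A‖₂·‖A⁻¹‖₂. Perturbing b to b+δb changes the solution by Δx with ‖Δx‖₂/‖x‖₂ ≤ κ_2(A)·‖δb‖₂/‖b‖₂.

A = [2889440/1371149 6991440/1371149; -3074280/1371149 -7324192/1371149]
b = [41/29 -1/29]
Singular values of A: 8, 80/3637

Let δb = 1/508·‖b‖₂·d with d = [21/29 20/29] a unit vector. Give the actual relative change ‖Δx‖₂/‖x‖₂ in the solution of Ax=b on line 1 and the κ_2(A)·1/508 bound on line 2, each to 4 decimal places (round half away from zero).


σ_max = 8, σ_min = 80/3637
κ_2(A) = 8 / (80/3637) = 363.7000
perturbation bound = 363.7000·1/508 = 0.7159
solve Ax = b  →  x = [-41.9173 17.6010]
‖b‖ = 1.4142, ‖x‖ = 45.4627
δb = ε·‖b‖·d = [0.0020 0.0019]; solving A·Δx = δb gives ‖Δx‖ = 0.1266
relative error = 0.0028
tightness: 0.0028 against a bound of 0.7159 (unrounded ratio ≈ 0.0039)

0.0028
0.7159


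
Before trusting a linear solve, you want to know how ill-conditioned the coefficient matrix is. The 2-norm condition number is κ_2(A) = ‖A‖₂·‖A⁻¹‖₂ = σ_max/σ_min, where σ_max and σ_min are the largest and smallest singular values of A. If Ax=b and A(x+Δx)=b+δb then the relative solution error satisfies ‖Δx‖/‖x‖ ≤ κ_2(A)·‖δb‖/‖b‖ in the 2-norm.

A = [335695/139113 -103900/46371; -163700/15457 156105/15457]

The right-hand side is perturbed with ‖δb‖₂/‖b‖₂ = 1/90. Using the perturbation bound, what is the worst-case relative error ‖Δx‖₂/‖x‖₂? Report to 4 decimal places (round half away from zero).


3.9000

M = AᵀA = [1358301025/11512449 -431200000/3837483; -431200000/3837483 136891225/1279161]. tr(M)=3080050/13689, det(M)=625/1521
λ_max, λ_min = (3080050/13689 ± √9486400000000/187388721)/2 = 225, 25/13689
σ_max=√225=15, σ_min=√(25/13689)=(5/117) → κ = 351.0000
perturbation bound = 351.0000·1/90 = 3.9000


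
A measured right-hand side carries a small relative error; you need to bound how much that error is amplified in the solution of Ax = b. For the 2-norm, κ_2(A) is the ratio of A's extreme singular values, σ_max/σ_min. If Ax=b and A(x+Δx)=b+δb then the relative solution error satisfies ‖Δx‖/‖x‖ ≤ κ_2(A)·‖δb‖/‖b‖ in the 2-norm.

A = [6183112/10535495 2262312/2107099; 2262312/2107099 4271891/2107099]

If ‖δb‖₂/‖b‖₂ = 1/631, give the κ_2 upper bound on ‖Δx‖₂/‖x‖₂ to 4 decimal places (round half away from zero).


AᵀA = [575025133696/384071470225 215605120536/76814294045; 215605120536/76814294045 80855046025/15362858809]; tr = 8984087489/1328967025, det = 1827904/1328967025
char-poly roots: 169/25 and 10816/53158681
so κ_2 = √((169/25) / (10816/53158681)) = 182.2750
κ_2(A)·‖δb‖/‖b‖ = 0.2889

0.2889


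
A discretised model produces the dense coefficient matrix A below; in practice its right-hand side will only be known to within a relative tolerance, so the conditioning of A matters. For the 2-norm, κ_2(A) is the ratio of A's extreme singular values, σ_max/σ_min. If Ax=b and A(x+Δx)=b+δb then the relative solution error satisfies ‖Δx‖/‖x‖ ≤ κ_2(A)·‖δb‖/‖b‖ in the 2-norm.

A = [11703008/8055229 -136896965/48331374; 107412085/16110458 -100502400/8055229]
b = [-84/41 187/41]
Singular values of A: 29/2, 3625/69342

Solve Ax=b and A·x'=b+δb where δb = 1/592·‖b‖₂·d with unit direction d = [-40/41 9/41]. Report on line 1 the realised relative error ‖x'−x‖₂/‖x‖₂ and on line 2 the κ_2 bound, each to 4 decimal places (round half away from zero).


0.0028
0.4685

largest singular value 29/2, smallest 3625/69342
κ_2(A) = (29/2) / (3625/69342) = 277.3680
perturbation bound = 277.3680·1/592 = 0.4685
solve Ax = b  →  x = [50.7649 26.7620]
‖b‖₂ = 5.0000 and ‖x‖₂ = 57.3871
re-solving with b+δb shifts x by Δx of norm 0.1616
realised ‖Δx‖/‖x‖ = 0.0028
tightness: 0.0028 against a bound of 0.4685 (unrounded ratio ≈ 0.0060)


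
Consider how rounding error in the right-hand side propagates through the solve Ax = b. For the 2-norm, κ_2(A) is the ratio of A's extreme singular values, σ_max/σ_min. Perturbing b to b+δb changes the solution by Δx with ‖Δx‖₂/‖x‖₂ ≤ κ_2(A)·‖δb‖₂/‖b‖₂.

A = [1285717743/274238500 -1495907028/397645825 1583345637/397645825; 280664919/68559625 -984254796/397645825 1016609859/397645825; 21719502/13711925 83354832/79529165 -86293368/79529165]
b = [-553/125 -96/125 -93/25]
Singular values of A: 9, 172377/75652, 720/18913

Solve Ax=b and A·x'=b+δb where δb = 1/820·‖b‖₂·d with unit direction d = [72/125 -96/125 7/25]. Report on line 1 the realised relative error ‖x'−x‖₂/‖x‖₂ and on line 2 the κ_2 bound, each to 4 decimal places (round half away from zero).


0.0024
0.2883

largest singular value 9, smallest 720/18913
condition number: 9 ÷ (720/18913) = 236.4125
perturbation bound = 236.4125·1/820 = 0.2883
solve Ax = b  →  x = [-1.2599 -57.4693 -53.9232]
‖b‖₂ = 5.8310 and ‖x‖₂ = 78.8164
with δb = [0.0041 -0.0055 0.0020], A·Δx = δb → ‖Δx‖ = 0.1868
relative error = 0.0024
so the bound overstates the realised error by a factor of ≈ 121.6521 (computed from the unrounded values)


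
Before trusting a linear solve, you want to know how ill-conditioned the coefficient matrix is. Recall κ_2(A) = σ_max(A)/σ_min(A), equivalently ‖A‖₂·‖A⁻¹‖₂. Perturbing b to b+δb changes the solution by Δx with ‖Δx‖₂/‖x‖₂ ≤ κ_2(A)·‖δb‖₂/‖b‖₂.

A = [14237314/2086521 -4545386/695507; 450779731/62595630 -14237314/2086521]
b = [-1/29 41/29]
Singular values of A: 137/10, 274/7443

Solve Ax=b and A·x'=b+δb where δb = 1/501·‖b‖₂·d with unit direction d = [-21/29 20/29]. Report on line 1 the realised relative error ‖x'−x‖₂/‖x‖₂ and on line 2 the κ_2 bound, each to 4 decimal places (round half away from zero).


from the listed singular values, σ₁ = 137/10, σ_n = 274/7443
condition number: (137/10) ÷ (274/7443) = 372.1500
perturbation bound = 372.1500·1/501 = 0.7428
solve Ax = b  →  x = [18.7868 19.6203]
‖b‖₂ = 1.4142 and ‖x‖₂ = 27.1643
with δb = [-0.0020 0.0019], A·Δx = δb → ‖Δx‖ = 0.0767
realised ‖Δx‖/‖x‖ = 0.0028
tightness: 0.0028 against a bound of 0.7428 (unrounded ratio ≈ 0.0038)

0.0028
0.7428


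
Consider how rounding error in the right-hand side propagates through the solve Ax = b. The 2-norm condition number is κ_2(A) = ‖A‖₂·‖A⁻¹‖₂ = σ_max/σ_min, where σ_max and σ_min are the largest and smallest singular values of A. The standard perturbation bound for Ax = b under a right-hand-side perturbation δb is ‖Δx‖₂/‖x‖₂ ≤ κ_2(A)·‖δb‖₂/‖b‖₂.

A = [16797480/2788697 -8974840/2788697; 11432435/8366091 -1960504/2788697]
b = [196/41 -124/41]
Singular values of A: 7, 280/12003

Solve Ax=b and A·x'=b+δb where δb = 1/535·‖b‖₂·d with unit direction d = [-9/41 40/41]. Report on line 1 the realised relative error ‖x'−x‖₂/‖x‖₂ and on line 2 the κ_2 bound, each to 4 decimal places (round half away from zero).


from the listed singular values, σ₁ = 7, σ_n = 280/12003
κ = σ_max/σ_min = 7/(280/12003) = 300.0750
worst-case relative error ≤ 300.0750 × 1/535 = 0.5609
solve Ax = b  →  x = [-80.1882 -151.5672]
‖b‖₂ = 5.6569 and ‖x‖₂ = 171.4724
Δx = A⁻¹·δb where δb = 1/535·5.6569·d; ‖Δx‖ = 0.4533
dividing the unrounded norms, ‖Δx‖/‖x‖ = 0.0026
so the bound overstates the realised error by a factor of ≈ 212.1862 (computed from the unrounded values)

0.0026
0.5609


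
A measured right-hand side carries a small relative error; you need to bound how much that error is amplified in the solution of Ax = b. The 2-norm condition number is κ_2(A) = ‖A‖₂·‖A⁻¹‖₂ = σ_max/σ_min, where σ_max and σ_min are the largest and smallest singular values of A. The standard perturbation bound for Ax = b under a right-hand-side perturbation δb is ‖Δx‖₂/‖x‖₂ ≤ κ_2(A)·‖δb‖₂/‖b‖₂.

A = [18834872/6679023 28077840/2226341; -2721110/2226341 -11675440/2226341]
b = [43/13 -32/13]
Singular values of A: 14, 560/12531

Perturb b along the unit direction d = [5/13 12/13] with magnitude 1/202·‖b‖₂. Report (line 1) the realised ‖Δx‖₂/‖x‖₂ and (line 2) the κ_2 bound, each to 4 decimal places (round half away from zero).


largest singular value 14, smallest 560/12531
condition number: 14 ÷ (560/12531) = 313.2750
worst-case relative error ≤ 313.2750 × 1/202 = 1.5509
solve Ax = b  →  x = [21.8937 -4.6332]
2-norm of b is 4.1231; of x, 22.3786
δb = ε·‖b‖·d = [0.0079 0.0188]; solving A·Δx = δb gives ‖Δx‖ = 0.4567
dividing the unrounded norms, ‖Δx‖/‖x‖ = 0.0204
tightness: 0.0204 against a bound of 1.5509 (unrounded ratio ≈ 0.0132)

0.0204
1.5509


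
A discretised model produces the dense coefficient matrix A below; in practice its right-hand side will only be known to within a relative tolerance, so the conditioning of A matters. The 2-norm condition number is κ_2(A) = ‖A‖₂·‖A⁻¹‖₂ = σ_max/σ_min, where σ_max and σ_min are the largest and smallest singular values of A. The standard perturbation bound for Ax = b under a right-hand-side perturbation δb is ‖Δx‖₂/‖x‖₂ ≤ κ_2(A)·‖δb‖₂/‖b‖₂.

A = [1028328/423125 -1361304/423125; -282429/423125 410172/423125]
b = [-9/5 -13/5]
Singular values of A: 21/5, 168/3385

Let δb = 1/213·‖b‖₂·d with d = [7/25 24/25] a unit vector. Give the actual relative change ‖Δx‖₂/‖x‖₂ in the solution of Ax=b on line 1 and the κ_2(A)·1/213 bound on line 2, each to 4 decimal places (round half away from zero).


from the listed singular values, σ₁ = 21/5, σ_n = 168/3385
condition number: (21/5) ÷ (168/3385) = 84.6250
worst-case relative error ≤ 84.6250 × 1/213 = 0.3973
solve Ax = b  →  x = [-48.5000 -36.0774]
2-norm of b is 3.1623; of x, 60.4469
δb = ε·‖b‖·d = [0.0042 0.0143]; solving A·Δx = δb gives ‖Δx‖ = 0.2991
dividing the unrounded norms, ‖Δx‖/‖x‖ = 0.0049
tightness: 0.0049 against a bound of 0.3973 (unrounded ratio ≈ 0.0125)

0.0049
0.3973


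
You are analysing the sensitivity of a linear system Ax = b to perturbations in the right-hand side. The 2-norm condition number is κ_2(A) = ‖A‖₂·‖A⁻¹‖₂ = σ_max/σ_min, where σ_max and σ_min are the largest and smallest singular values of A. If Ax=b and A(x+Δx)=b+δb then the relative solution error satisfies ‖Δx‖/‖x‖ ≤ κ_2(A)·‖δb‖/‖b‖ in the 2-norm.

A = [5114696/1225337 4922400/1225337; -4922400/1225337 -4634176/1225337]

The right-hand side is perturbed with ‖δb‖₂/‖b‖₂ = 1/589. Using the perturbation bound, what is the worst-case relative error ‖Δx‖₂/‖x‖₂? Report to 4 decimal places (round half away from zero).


0.3092

AᵀA = [59916928576/1785316009 57060460800/1785316009; 57060460800/1785316009 54346740736/1785316009]; tr = 135866432/2122849, det = 262144/2122849
solving λ² − 135866432/2122849·λ + 262144/2122849 = 0 gives λ = 64, 4096/2122849
κ = σ_max/σ_min = 8/(64/1457) = 182.1250
perturbation bound = 182.1250·1/589 = 0.3092


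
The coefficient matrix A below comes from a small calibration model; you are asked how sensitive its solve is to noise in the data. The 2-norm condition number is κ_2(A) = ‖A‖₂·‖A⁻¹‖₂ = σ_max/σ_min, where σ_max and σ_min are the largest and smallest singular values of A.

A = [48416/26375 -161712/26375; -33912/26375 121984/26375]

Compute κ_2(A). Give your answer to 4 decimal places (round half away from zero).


AᵀA = [139765312/27825625 -478646784/27825625; -478646784/27825625 1641234688/27825625]; tr = 2849600/44521, det = 16384/44521
λ_max, λ_min = (2849600/44521 ± √8117302431744/1982119441)/2 = 64, 256/44521
so κ_2 = √(64 / (256/44521)) = 105.5000

105.5000


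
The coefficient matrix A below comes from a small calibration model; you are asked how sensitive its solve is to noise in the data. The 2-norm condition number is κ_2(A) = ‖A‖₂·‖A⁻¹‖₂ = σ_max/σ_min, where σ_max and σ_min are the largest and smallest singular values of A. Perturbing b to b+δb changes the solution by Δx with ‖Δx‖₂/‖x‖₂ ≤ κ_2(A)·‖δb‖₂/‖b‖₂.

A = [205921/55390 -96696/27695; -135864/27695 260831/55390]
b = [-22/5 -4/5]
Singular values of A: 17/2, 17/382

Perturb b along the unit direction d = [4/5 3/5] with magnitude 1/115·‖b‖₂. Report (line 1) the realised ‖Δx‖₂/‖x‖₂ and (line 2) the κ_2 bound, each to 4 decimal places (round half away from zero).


0.0097
1.6609

largest singular value 17/2, smallest 17/382
condition number: (17/2) ÷ (17/382) = 191.0000
perturbation bound = 191.0000·1/115 = 1.6609
solve Ax = b  →  x = [-62.1582 -64.9249]
‖b‖ = 4.4721, ‖x‖ = 89.8827
Δx = A⁻¹·δb where δb = 1/115·4.4721·d; ‖Δx‖ = 0.8738
dividing the unrounded norms, ‖Δx‖/‖x‖ = 0.0097
realised/bound (from unrounded values) ≈ 0.0059
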